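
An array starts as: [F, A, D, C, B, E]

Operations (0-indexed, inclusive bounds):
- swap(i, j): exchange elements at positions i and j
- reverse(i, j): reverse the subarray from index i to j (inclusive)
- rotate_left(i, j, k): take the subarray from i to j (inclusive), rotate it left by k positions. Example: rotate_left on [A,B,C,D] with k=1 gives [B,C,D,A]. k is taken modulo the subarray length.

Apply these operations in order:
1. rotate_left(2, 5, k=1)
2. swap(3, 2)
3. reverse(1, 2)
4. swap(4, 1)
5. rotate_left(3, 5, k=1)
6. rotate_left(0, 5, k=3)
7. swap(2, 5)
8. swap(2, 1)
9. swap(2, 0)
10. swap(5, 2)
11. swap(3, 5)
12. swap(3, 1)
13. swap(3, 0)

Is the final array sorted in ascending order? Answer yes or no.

After 1 (rotate_left(2, 5, k=1)): [F, A, C, B, E, D]
After 2 (swap(3, 2)): [F, A, B, C, E, D]
After 3 (reverse(1, 2)): [F, B, A, C, E, D]
After 4 (swap(4, 1)): [F, E, A, C, B, D]
After 5 (rotate_left(3, 5, k=1)): [F, E, A, B, D, C]
After 6 (rotate_left(0, 5, k=3)): [B, D, C, F, E, A]
After 7 (swap(2, 5)): [B, D, A, F, E, C]
After 8 (swap(2, 1)): [B, A, D, F, E, C]
After 9 (swap(2, 0)): [D, A, B, F, E, C]
After 10 (swap(5, 2)): [D, A, C, F, E, B]
After 11 (swap(3, 5)): [D, A, C, B, E, F]
After 12 (swap(3, 1)): [D, B, C, A, E, F]
After 13 (swap(3, 0)): [A, B, C, D, E, F]

Answer: yes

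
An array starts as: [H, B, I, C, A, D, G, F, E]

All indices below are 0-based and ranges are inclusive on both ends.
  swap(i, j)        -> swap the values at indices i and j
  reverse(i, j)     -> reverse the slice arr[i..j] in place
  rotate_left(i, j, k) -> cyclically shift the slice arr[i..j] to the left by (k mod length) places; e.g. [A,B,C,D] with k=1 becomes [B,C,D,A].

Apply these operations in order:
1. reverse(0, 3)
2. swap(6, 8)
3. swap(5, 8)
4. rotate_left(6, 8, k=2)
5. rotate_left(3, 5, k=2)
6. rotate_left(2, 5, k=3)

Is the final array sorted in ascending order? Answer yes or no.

After 1 (reverse(0, 3)): [C, I, B, H, A, D, G, F, E]
After 2 (swap(6, 8)): [C, I, B, H, A, D, E, F, G]
After 3 (swap(5, 8)): [C, I, B, H, A, G, E, F, D]
After 4 (rotate_left(6, 8, k=2)): [C, I, B, H, A, G, D, E, F]
After 5 (rotate_left(3, 5, k=2)): [C, I, B, G, H, A, D, E, F]
After 6 (rotate_left(2, 5, k=3)): [C, I, A, B, G, H, D, E, F]

Answer: no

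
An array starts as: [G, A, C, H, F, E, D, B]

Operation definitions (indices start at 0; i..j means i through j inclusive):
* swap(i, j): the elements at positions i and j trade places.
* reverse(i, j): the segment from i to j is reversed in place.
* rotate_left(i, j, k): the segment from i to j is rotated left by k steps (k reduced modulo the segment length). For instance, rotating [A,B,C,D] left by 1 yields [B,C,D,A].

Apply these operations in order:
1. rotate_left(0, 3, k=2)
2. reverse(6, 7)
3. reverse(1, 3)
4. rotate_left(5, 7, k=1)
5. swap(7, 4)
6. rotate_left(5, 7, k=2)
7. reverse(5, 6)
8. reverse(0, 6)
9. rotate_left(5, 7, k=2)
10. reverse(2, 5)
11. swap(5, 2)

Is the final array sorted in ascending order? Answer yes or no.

After 1 (rotate_left(0, 3, k=2)): [C, H, G, A, F, E, D, B]
After 2 (reverse(6, 7)): [C, H, G, A, F, E, B, D]
After 3 (reverse(1, 3)): [C, A, G, H, F, E, B, D]
After 4 (rotate_left(5, 7, k=1)): [C, A, G, H, F, B, D, E]
After 5 (swap(7, 4)): [C, A, G, H, E, B, D, F]
After 6 (rotate_left(5, 7, k=2)): [C, A, G, H, E, F, B, D]
After 7 (reverse(5, 6)): [C, A, G, H, E, B, F, D]
After 8 (reverse(0, 6)): [F, B, E, H, G, A, C, D]
After 9 (rotate_left(5, 7, k=2)): [F, B, E, H, G, D, A, C]
After 10 (reverse(2, 5)): [F, B, D, G, H, E, A, C]
After 11 (swap(5, 2)): [F, B, E, G, H, D, A, C]

Answer: no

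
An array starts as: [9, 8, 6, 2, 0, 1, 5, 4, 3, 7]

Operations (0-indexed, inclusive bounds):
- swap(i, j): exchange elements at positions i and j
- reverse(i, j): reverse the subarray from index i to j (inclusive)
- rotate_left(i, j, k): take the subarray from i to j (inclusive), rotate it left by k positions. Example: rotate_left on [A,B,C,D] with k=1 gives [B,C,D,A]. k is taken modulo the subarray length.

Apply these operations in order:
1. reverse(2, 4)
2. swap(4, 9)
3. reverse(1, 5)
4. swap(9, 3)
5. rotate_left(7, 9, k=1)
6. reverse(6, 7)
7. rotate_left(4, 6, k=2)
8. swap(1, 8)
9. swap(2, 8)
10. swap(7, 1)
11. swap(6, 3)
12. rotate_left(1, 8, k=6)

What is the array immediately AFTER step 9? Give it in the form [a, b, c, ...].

Answer: [9, 2, 1, 6, 3, 0, 8, 5, 7, 4]

Derivation:
After 1 (reverse(2, 4)): [9, 8, 0, 2, 6, 1, 5, 4, 3, 7]
After 2 (swap(4, 9)): [9, 8, 0, 2, 7, 1, 5, 4, 3, 6]
After 3 (reverse(1, 5)): [9, 1, 7, 2, 0, 8, 5, 4, 3, 6]
After 4 (swap(9, 3)): [9, 1, 7, 6, 0, 8, 5, 4, 3, 2]
After 5 (rotate_left(7, 9, k=1)): [9, 1, 7, 6, 0, 8, 5, 3, 2, 4]
After 6 (reverse(6, 7)): [9, 1, 7, 6, 0, 8, 3, 5, 2, 4]
After 7 (rotate_left(4, 6, k=2)): [9, 1, 7, 6, 3, 0, 8, 5, 2, 4]
After 8 (swap(1, 8)): [9, 2, 7, 6, 3, 0, 8, 5, 1, 4]
After 9 (swap(2, 8)): [9, 2, 1, 6, 3, 0, 8, 5, 7, 4]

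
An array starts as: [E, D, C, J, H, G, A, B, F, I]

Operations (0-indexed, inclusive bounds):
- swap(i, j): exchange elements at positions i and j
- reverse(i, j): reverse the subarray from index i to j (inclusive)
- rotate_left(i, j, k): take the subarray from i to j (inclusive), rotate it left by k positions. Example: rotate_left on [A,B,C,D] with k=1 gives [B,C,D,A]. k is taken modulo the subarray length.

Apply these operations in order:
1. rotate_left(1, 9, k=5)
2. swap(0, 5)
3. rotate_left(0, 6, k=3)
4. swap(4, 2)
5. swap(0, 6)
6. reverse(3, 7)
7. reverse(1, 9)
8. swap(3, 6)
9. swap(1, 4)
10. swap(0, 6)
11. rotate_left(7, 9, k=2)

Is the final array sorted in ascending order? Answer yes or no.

Answer: no

Derivation:
After 1 (rotate_left(1, 9, k=5)): [E, A, B, F, I, D, C, J, H, G]
After 2 (swap(0, 5)): [D, A, B, F, I, E, C, J, H, G]
After 3 (rotate_left(0, 6, k=3)): [F, I, E, C, D, A, B, J, H, G]
After 4 (swap(4, 2)): [F, I, D, C, E, A, B, J, H, G]
After 5 (swap(0, 6)): [B, I, D, C, E, A, F, J, H, G]
After 6 (reverse(3, 7)): [B, I, D, J, F, A, E, C, H, G]
After 7 (reverse(1, 9)): [B, G, H, C, E, A, F, J, D, I]
After 8 (swap(3, 6)): [B, G, H, F, E, A, C, J, D, I]
After 9 (swap(1, 4)): [B, E, H, F, G, A, C, J, D, I]
After 10 (swap(0, 6)): [C, E, H, F, G, A, B, J, D, I]
After 11 (rotate_left(7, 9, k=2)): [C, E, H, F, G, A, B, I, J, D]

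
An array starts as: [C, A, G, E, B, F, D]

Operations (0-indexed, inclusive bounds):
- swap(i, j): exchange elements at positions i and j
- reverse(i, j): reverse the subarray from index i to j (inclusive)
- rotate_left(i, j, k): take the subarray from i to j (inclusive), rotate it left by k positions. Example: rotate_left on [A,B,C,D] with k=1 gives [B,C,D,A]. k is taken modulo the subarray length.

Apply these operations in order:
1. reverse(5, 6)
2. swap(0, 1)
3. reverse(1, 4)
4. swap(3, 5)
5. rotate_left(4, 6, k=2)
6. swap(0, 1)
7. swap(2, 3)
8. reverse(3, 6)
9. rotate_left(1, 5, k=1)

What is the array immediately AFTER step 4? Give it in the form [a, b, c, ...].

Answer: [A, B, E, D, C, G, F]

Derivation:
After 1 (reverse(5, 6)): [C, A, G, E, B, D, F]
After 2 (swap(0, 1)): [A, C, G, E, B, D, F]
After 3 (reverse(1, 4)): [A, B, E, G, C, D, F]
After 4 (swap(3, 5)): [A, B, E, D, C, G, F]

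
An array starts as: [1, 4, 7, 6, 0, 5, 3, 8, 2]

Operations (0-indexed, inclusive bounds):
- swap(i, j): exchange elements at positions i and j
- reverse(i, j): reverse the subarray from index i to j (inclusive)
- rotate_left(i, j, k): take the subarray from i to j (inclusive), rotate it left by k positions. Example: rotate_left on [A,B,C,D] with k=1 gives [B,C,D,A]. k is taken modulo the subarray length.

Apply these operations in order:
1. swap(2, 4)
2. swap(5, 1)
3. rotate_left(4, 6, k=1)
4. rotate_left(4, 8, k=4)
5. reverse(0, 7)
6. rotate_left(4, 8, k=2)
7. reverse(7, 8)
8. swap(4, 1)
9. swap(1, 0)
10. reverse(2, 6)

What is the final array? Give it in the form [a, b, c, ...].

After 1 (swap(2, 4)): [1, 4, 0, 6, 7, 5, 3, 8, 2]
After 2 (swap(5, 1)): [1, 5, 0, 6, 7, 4, 3, 8, 2]
After 3 (rotate_left(4, 6, k=1)): [1, 5, 0, 6, 4, 3, 7, 8, 2]
After 4 (rotate_left(4, 8, k=4)): [1, 5, 0, 6, 2, 4, 3, 7, 8]
After 5 (reverse(0, 7)): [7, 3, 4, 2, 6, 0, 5, 1, 8]
After 6 (rotate_left(4, 8, k=2)): [7, 3, 4, 2, 5, 1, 8, 6, 0]
After 7 (reverse(7, 8)): [7, 3, 4, 2, 5, 1, 8, 0, 6]
After 8 (swap(4, 1)): [7, 5, 4, 2, 3, 1, 8, 0, 6]
After 9 (swap(1, 0)): [5, 7, 4, 2, 3, 1, 8, 0, 6]
After 10 (reverse(2, 6)): [5, 7, 8, 1, 3, 2, 4, 0, 6]

Answer: [5, 7, 8, 1, 3, 2, 4, 0, 6]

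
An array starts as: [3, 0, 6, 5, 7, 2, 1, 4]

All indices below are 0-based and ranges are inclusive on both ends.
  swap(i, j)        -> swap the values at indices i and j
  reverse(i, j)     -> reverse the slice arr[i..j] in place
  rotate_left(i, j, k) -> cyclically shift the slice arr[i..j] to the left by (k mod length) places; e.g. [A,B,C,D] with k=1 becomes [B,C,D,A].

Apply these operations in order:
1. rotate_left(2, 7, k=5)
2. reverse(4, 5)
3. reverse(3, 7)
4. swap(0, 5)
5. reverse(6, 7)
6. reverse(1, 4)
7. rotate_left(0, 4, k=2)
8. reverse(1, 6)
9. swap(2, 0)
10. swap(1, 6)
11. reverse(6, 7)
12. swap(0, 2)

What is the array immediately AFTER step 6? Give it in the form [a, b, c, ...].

After 1 (rotate_left(2, 7, k=5)): [3, 0, 4, 6, 5, 7, 2, 1]
After 2 (reverse(4, 5)): [3, 0, 4, 6, 7, 5, 2, 1]
After 3 (reverse(3, 7)): [3, 0, 4, 1, 2, 5, 7, 6]
After 4 (swap(0, 5)): [5, 0, 4, 1, 2, 3, 7, 6]
After 5 (reverse(6, 7)): [5, 0, 4, 1, 2, 3, 6, 7]
After 6 (reverse(1, 4)): [5, 2, 1, 4, 0, 3, 6, 7]

Answer: [5, 2, 1, 4, 0, 3, 6, 7]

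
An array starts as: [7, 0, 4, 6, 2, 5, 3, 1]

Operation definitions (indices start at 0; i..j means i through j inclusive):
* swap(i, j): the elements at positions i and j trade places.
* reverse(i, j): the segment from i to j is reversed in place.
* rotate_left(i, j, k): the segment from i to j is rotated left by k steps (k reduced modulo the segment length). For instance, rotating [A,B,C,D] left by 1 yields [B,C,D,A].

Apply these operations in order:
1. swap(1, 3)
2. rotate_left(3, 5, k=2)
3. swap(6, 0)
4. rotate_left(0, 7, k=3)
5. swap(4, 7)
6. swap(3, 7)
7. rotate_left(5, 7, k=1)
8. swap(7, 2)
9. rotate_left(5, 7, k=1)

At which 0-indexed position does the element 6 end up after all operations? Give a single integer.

After 1 (swap(1, 3)): [7, 6, 4, 0, 2, 5, 3, 1]
After 2 (rotate_left(3, 5, k=2)): [7, 6, 4, 5, 0, 2, 3, 1]
After 3 (swap(6, 0)): [3, 6, 4, 5, 0, 2, 7, 1]
After 4 (rotate_left(0, 7, k=3)): [5, 0, 2, 7, 1, 3, 6, 4]
After 5 (swap(4, 7)): [5, 0, 2, 7, 4, 3, 6, 1]
After 6 (swap(3, 7)): [5, 0, 2, 1, 4, 3, 6, 7]
After 7 (rotate_left(5, 7, k=1)): [5, 0, 2, 1, 4, 6, 7, 3]
After 8 (swap(7, 2)): [5, 0, 3, 1, 4, 6, 7, 2]
After 9 (rotate_left(5, 7, k=1)): [5, 0, 3, 1, 4, 7, 2, 6]

Answer: 7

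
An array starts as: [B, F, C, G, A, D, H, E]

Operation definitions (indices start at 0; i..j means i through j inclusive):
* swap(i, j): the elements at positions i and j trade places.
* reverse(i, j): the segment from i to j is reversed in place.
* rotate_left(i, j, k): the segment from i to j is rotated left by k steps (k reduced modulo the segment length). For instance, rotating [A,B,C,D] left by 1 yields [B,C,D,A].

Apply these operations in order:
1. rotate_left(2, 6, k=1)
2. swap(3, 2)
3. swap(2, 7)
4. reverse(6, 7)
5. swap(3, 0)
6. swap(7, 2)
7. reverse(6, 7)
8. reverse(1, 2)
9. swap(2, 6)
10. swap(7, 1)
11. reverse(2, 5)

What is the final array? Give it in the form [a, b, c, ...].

After 1 (rotate_left(2, 6, k=1)): [B, F, G, A, D, H, C, E]
After 2 (swap(3, 2)): [B, F, A, G, D, H, C, E]
After 3 (swap(2, 7)): [B, F, E, G, D, H, C, A]
After 4 (reverse(6, 7)): [B, F, E, G, D, H, A, C]
After 5 (swap(3, 0)): [G, F, E, B, D, H, A, C]
After 6 (swap(7, 2)): [G, F, C, B, D, H, A, E]
After 7 (reverse(6, 7)): [G, F, C, B, D, H, E, A]
After 8 (reverse(1, 2)): [G, C, F, B, D, H, E, A]
After 9 (swap(2, 6)): [G, C, E, B, D, H, F, A]
After 10 (swap(7, 1)): [G, A, E, B, D, H, F, C]
After 11 (reverse(2, 5)): [G, A, H, D, B, E, F, C]

Answer: [G, A, H, D, B, E, F, C]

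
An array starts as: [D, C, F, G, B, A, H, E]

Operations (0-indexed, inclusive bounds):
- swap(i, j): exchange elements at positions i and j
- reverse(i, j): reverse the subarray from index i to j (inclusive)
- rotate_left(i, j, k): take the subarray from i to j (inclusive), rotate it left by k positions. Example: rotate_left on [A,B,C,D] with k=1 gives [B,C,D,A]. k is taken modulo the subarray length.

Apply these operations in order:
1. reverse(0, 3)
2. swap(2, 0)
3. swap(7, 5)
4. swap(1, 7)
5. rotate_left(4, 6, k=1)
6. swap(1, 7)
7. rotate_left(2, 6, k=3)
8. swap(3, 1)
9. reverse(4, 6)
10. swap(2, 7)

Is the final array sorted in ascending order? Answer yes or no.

After 1 (reverse(0, 3)): [G, F, C, D, B, A, H, E]
After 2 (swap(2, 0)): [C, F, G, D, B, A, H, E]
After 3 (swap(7, 5)): [C, F, G, D, B, E, H, A]
After 4 (swap(1, 7)): [C, A, G, D, B, E, H, F]
After 5 (rotate_left(4, 6, k=1)): [C, A, G, D, E, H, B, F]
After 6 (swap(1, 7)): [C, F, G, D, E, H, B, A]
After 7 (rotate_left(2, 6, k=3)): [C, F, H, B, G, D, E, A]
After 8 (swap(3, 1)): [C, B, H, F, G, D, E, A]
After 9 (reverse(4, 6)): [C, B, H, F, E, D, G, A]
After 10 (swap(2, 7)): [C, B, A, F, E, D, G, H]

Answer: no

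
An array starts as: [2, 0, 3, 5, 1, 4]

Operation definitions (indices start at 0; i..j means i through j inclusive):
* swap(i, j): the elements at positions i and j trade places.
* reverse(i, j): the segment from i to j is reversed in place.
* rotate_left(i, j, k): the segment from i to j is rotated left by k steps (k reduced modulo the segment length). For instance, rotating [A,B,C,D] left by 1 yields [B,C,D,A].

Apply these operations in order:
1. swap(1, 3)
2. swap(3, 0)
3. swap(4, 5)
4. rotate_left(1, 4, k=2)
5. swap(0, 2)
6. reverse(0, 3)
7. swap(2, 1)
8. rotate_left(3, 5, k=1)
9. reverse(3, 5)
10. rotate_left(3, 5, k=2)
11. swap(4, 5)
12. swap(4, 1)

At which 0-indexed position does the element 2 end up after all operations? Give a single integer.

After 1 (swap(1, 3)): [2, 5, 3, 0, 1, 4]
After 2 (swap(3, 0)): [0, 5, 3, 2, 1, 4]
After 3 (swap(4, 5)): [0, 5, 3, 2, 4, 1]
After 4 (rotate_left(1, 4, k=2)): [0, 2, 4, 5, 3, 1]
After 5 (swap(0, 2)): [4, 2, 0, 5, 3, 1]
After 6 (reverse(0, 3)): [5, 0, 2, 4, 3, 1]
After 7 (swap(2, 1)): [5, 2, 0, 4, 3, 1]
After 8 (rotate_left(3, 5, k=1)): [5, 2, 0, 3, 1, 4]
After 9 (reverse(3, 5)): [5, 2, 0, 4, 1, 3]
After 10 (rotate_left(3, 5, k=2)): [5, 2, 0, 3, 4, 1]
After 11 (swap(4, 5)): [5, 2, 0, 3, 1, 4]
After 12 (swap(4, 1)): [5, 1, 0, 3, 2, 4]

Answer: 4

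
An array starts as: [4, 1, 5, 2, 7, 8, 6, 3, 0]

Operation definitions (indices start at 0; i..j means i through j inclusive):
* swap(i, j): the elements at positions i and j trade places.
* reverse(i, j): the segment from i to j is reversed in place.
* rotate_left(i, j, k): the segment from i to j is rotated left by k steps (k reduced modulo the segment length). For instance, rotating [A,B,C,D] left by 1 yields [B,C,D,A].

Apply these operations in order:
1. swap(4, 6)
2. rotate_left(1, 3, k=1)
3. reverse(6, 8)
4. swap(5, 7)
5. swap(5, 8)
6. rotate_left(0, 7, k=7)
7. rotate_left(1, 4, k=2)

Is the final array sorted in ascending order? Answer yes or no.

Answer: no

Derivation:
After 1 (swap(4, 6)): [4, 1, 5, 2, 6, 8, 7, 3, 0]
After 2 (rotate_left(1, 3, k=1)): [4, 5, 2, 1, 6, 8, 7, 3, 0]
After 3 (reverse(6, 8)): [4, 5, 2, 1, 6, 8, 0, 3, 7]
After 4 (swap(5, 7)): [4, 5, 2, 1, 6, 3, 0, 8, 7]
After 5 (swap(5, 8)): [4, 5, 2, 1, 6, 7, 0, 8, 3]
After 6 (rotate_left(0, 7, k=7)): [8, 4, 5, 2, 1, 6, 7, 0, 3]
After 7 (rotate_left(1, 4, k=2)): [8, 2, 1, 4, 5, 6, 7, 0, 3]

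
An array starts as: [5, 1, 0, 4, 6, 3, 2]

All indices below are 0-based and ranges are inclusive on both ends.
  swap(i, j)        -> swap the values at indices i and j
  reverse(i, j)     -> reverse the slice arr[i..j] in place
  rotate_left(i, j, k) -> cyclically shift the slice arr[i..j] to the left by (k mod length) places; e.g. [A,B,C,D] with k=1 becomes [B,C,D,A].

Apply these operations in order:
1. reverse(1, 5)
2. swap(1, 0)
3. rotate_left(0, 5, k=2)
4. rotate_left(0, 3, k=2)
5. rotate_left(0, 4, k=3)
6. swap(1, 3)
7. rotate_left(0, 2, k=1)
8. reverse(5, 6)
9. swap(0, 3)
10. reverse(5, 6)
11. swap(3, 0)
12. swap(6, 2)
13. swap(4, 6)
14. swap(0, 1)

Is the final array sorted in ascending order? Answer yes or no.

Answer: yes

Derivation:
After 1 (reverse(1, 5)): [5, 3, 6, 4, 0, 1, 2]
After 2 (swap(1, 0)): [3, 5, 6, 4, 0, 1, 2]
After 3 (rotate_left(0, 5, k=2)): [6, 4, 0, 1, 3, 5, 2]
After 4 (rotate_left(0, 3, k=2)): [0, 1, 6, 4, 3, 5, 2]
After 5 (rotate_left(0, 4, k=3)): [4, 3, 0, 1, 6, 5, 2]
After 6 (swap(1, 3)): [4, 1, 0, 3, 6, 5, 2]
After 7 (rotate_left(0, 2, k=1)): [1, 0, 4, 3, 6, 5, 2]
After 8 (reverse(5, 6)): [1, 0, 4, 3, 6, 2, 5]
After 9 (swap(0, 3)): [3, 0, 4, 1, 6, 2, 5]
After 10 (reverse(5, 6)): [3, 0, 4, 1, 6, 5, 2]
After 11 (swap(3, 0)): [1, 0, 4, 3, 6, 5, 2]
After 12 (swap(6, 2)): [1, 0, 2, 3, 6, 5, 4]
After 13 (swap(4, 6)): [1, 0, 2, 3, 4, 5, 6]
After 14 (swap(0, 1)): [0, 1, 2, 3, 4, 5, 6]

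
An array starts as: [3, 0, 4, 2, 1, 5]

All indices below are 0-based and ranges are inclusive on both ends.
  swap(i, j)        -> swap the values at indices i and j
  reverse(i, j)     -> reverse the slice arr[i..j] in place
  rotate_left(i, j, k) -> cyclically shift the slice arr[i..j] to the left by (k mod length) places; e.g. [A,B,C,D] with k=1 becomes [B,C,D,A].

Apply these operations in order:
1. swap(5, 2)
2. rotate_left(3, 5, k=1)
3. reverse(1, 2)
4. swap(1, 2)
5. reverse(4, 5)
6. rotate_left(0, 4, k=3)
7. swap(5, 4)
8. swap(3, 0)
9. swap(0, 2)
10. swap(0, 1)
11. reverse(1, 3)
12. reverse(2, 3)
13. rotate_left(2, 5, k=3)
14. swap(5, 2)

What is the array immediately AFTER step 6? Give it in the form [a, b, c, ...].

Answer: [1, 2, 3, 0, 5, 4]

Derivation:
After 1 (swap(5, 2)): [3, 0, 5, 2, 1, 4]
After 2 (rotate_left(3, 5, k=1)): [3, 0, 5, 1, 4, 2]
After 3 (reverse(1, 2)): [3, 5, 0, 1, 4, 2]
After 4 (swap(1, 2)): [3, 0, 5, 1, 4, 2]
After 5 (reverse(4, 5)): [3, 0, 5, 1, 2, 4]
After 6 (rotate_left(0, 4, k=3)): [1, 2, 3, 0, 5, 4]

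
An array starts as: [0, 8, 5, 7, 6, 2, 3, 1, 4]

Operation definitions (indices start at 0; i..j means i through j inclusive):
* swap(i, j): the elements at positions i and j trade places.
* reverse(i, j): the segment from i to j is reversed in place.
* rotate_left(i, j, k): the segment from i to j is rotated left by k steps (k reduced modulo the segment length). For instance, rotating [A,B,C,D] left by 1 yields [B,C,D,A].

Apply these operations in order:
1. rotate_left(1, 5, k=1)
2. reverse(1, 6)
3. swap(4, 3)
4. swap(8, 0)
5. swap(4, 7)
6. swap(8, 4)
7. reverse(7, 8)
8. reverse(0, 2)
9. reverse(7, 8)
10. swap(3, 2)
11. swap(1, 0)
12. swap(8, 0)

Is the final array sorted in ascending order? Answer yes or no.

After 1 (rotate_left(1, 5, k=1)): [0, 5, 7, 6, 2, 8, 3, 1, 4]
After 2 (reverse(1, 6)): [0, 3, 8, 2, 6, 7, 5, 1, 4]
After 3 (swap(4, 3)): [0, 3, 8, 6, 2, 7, 5, 1, 4]
After 4 (swap(8, 0)): [4, 3, 8, 6, 2, 7, 5, 1, 0]
After 5 (swap(4, 7)): [4, 3, 8, 6, 1, 7, 5, 2, 0]
After 6 (swap(8, 4)): [4, 3, 8, 6, 0, 7, 5, 2, 1]
After 7 (reverse(7, 8)): [4, 3, 8, 6, 0, 7, 5, 1, 2]
After 8 (reverse(0, 2)): [8, 3, 4, 6, 0, 7, 5, 1, 2]
After 9 (reverse(7, 8)): [8, 3, 4, 6, 0, 7, 5, 2, 1]
After 10 (swap(3, 2)): [8, 3, 6, 4, 0, 7, 5, 2, 1]
After 11 (swap(1, 0)): [3, 8, 6, 4, 0, 7, 5, 2, 1]
After 12 (swap(8, 0)): [1, 8, 6, 4, 0, 7, 5, 2, 3]

Answer: no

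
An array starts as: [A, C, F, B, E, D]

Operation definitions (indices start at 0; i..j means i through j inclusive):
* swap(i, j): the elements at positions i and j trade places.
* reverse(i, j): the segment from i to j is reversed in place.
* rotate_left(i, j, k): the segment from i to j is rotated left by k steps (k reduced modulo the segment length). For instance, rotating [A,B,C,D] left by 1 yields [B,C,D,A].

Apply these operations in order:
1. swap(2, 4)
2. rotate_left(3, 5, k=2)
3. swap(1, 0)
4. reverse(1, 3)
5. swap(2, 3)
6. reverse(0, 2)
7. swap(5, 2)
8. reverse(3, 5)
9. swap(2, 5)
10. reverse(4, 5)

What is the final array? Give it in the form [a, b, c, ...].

After 1 (swap(2, 4)): [A, C, E, B, F, D]
After 2 (rotate_left(3, 5, k=2)): [A, C, E, D, B, F]
After 3 (swap(1, 0)): [C, A, E, D, B, F]
After 4 (reverse(1, 3)): [C, D, E, A, B, F]
After 5 (swap(2, 3)): [C, D, A, E, B, F]
After 6 (reverse(0, 2)): [A, D, C, E, B, F]
After 7 (swap(5, 2)): [A, D, F, E, B, C]
After 8 (reverse(3, 5)): [A, D, F, C, B, E]
After 9 (swap(2, 5)): [A, D, E, C, B, F]
After 10 (reverse(4, 5)): [A, D, E, C, F, B]

Answer: [A, D, E, C, F, B]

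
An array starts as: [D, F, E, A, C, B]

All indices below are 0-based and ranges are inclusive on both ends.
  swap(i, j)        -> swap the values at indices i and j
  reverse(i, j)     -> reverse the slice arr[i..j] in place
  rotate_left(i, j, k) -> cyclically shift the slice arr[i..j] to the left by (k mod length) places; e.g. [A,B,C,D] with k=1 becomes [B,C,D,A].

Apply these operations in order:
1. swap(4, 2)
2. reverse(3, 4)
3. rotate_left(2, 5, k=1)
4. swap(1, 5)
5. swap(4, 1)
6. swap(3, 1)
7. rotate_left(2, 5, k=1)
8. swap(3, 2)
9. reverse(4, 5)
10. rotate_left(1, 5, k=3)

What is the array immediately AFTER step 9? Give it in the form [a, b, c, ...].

Answer: [D, A, C, B, E, F]

Derivation:
After 1 (swap(4, 2)): [D, F, C, A, E, B]
After 2 (reverse(3, 4)): [D, F, C, E, A, B]
After 3 (rotate_left(2, 5, k=1)): [D, F, E, A, B, C]
After 4 (swap(1, 5)): [D, C, E, A, B, F]
After 5 (swap(4, 1)): [D, B, E, A, C, F]
After 6 (swap(3, 1)): [D, A, E, B, C, F]
After 7 (rotate_left(2, 5, k=1)): [D, A, B, C, F, E]
After 8 (swap(3, 2)): [D, A, C, B, F, E]
After 9 (reverse(4, 5)): [D, A, C, B, E, F]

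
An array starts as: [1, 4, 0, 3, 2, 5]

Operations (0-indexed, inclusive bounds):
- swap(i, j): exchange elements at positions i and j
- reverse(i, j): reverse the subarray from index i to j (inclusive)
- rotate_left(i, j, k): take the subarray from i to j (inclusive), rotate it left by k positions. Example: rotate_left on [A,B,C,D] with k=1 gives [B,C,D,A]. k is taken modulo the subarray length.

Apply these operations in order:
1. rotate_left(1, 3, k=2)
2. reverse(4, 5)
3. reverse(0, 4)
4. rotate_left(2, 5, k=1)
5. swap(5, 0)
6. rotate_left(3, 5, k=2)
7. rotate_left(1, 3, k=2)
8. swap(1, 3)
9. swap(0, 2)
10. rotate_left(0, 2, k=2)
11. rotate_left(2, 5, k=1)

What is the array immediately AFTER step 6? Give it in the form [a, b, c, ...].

After 1 (rotate_left(1, 3, k=2)): [1, 3, 4, 0, 2, 5]
After 2 (reverse(4, 5)): [1, 3, 4, 0, 5, 2]
After 3 (reverse(0, 4)): [5, 0, 4, 3, 1, 2]
After 4 (rotate_left(2, 5, k=1)): [5, 0, 3, 1, 2, 4]
After 5 (swap(5, 0)): [4, 0, 3, 1, 2, 5]
After 6 (rotate_left(3, 5, k=2)): [4, 0, 3, 5, 1, 2]

Answer: [4, 0, 3, 5, 1, 2]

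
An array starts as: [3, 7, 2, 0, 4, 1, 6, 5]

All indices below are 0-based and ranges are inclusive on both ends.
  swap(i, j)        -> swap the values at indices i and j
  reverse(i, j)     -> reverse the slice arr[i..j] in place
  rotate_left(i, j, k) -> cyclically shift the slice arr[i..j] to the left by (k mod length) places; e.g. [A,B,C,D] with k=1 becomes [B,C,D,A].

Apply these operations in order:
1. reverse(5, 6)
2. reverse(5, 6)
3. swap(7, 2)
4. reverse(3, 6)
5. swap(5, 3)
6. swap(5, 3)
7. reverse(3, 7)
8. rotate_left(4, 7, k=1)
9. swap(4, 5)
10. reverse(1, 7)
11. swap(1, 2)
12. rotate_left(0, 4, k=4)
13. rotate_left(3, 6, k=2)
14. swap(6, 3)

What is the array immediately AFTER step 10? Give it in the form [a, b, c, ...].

Answer: [3, 0, 6, 4, 1, 2, 5, 7]

Derivation:
After 1 (reverse(5, 6)): [3, 7, 2, 0, 4, 6, 1, 5]
After 2 (reverse(5, 6)): [3, 7, 2, 0, 4, 1, 6, 5]
After 3 (swap(7, 2)): [3, 7, 5, 0, 4, 1, 6, 2]
After 4 (reverse(3, 6)): [3, 7, 5, 6, 1, 4, 0, 2]
After 5 (swap(5, 3)): [3, 7, 5, 4, 1, 6, 0, 2]
After 6 (swap(5, 3)): [3, 7, 5, 6, 1, 4, 0, 2]
After 7 (reverse(3, 7)): [3, 7, 5, 2, 0, 4, 1, 6]
After 8 (rotate_left(4, 7, k=1)): [3, 7, 5, 2, 4, 1, 6, 0]
After 9 (swap(4, 5)): [3, 7, 5, 2, 1, 4, 6, 0]
After 10 (reverse(1, 7)): [3, 0, 6, 4, 1, 2, 5, 7]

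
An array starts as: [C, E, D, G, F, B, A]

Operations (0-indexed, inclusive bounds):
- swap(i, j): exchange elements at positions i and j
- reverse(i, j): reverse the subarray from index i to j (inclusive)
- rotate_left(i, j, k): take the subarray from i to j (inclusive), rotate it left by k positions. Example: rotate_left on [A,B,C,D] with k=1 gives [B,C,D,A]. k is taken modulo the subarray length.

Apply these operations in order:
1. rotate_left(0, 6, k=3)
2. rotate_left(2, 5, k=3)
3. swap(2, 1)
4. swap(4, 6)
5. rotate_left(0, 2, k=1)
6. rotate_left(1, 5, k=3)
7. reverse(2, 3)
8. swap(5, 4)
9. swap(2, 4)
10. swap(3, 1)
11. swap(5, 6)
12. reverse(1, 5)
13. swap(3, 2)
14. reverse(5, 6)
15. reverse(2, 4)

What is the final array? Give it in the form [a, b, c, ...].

After 1 (rotate_left(0, 6, k=3)): [G, F, B, A, C, E, D]
After 2 (rotate_left(2, 5, k=3)): [G, F, E, B, A, C, D]
After 3 (swap(2, 1)): [G, E, F, B, A, C, D]
After 4 (swap(4, 6)): [G, E, F, B, D, C, A]
After 5 (rotate_left(0, 2, k=1)): [E, F, G, B, D, C, A]
After 6 (rotate_left(1, 5, k=3)): [E, D, C, F, G, B, A]
After 7 (reverse(2, 3)): [E, D, F, C, G, B, A]
After 8 (swap(5, 4)): [E, D, F, C, B, G, A]
After 9 (swap(2, 4)): [E, D, B, C, F, G, A]
After 10 (swap(3, 1)): [E, C, B, D, F, G, A]
After 11 (swap(5, 6)): [E, C, B, D, F, A, G]
After 12 (reverse(1, 5)): [E, A, F, D, B, C, G]
After 13 (swap(3, 2)): [E, A, D, F, B, C, G]
After 14 (reverse(5, 6)): [E, A, D, F, B, G, C]
After 15 (reverse(2, 4)): [E, A, B, F, D, G, C]

Answer: [E, A, B, F, D, G, C]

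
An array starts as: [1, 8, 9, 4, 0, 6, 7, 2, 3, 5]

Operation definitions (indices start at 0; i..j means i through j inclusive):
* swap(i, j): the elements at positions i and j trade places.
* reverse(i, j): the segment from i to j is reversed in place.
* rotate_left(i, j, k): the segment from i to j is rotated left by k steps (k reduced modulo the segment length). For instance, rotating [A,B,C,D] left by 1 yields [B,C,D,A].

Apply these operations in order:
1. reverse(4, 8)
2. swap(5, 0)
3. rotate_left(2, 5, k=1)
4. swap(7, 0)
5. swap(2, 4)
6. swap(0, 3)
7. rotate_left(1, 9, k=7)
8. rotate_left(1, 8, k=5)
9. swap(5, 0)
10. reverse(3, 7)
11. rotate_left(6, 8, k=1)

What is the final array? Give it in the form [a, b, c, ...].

After 1 (reverse(4, 8)): [1, 8, 9, 4, 3, 2, 7, 6, 0, 5]
After 2 (swap(5, 0)): [2, 8, 9, 4, 3, 1, 7, 6, 0, 5]
After 3 (rotate_left(2, 5, k=1)): [2, 8, 4, 3, 1, 9, 7, 6, 0, 5]
After 4 (swap(7, 0)): [6, 8, 4, 3, 1, 9, 7, 2, 0, 5]
After 5 (swap(2, 4)): [6, 8, 1, 3, 4, 9, 7, 2, 0, 5]
After 6 (swap(0, 3)): [3, 8, 1, 6, 4, 9, 7, 2, 0, 5]
After 7 (rotate_left(1, 9, k=7)): [3, 0, 5, 8, 1, 6, 4, 9, 7, 2]
After 8 (rotate_left(1, 8, k=5)): [3, 4, 9, 7, 0, 5, 8, 1, 6, 2]
After 9 (swap(5, 0)): [5, 4, 9, 7, 0, 3, 8, 1, 6, 2]
After 10 (reverse(3, 7)): [5, 4, 9, 1, 8, 3, 0, 7, 6, 2]
After 11 (rotate_left(6, 8, k=1)): [5, 4, 9, 1, 8, 3, 7, 6, 0, 2]

Answer: [5, 4, 9, 1, 8, 3, 7, 6, 0, 2]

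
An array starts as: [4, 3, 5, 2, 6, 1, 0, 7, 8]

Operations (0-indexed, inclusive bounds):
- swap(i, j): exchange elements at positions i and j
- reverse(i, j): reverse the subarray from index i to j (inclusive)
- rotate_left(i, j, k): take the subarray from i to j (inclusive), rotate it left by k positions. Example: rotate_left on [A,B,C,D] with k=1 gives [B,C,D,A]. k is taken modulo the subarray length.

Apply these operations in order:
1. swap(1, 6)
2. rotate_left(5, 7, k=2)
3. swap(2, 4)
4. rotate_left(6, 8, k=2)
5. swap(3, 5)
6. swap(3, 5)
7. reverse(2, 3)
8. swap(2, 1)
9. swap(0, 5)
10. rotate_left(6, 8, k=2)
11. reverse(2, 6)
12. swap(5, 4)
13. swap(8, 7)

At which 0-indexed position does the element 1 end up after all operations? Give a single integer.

After 1 (swap(1, 6)): [4, 0, 5, 2, 6, 1, 3, 7, 8]
After 2 (rotate_left(5, 7, k=2)): [4, 0, 5, 2, 6, 7, 1, 3, 8]
After 3 (swap(2, 4)): [4, 0, 6, 2, 5, 7, 1, 3, 8]
After 4 (rotate_left(6, 8, k=2)): [4, 0, 6, 2, 5, 7, 8, 1, 3]
After 5 (swap(3, 5)): [4, 0, 6, 7, 5, 2, 8, 1, 3]
After 6 (swap(3, 5)): [4, 0, 6, 2, 5, 7, 8, 1, 3]
After 7 (reverse(2, 3)): [4, 0, 2, 6, 5, 7, 8, 1, 3]
After 8 (swap(2, 1)): [4, 2, 0, 6, 5, 7, 8, 1, 3]
After 9 (swap(0, 5)): [7, 2, 0, 6, 5, 4, 8, 1, 3]
After 10 (rotate_left(6, 8, k=2)): [7, 2, 0, 6, 5, 4, 3, 8, 1]
After 11 (reverse(2, 6)): [7, 2, 3, 4, 5, 6, 0, 8, 1]
After 12 (swap(5, 4)): [7, 2, 3, 4, 6, 5, 0, 8, 1]
After 13 (swap(8, 7)): [7, 2, 3, 4, 6, 5, 0, 1, 8]

Answer: 7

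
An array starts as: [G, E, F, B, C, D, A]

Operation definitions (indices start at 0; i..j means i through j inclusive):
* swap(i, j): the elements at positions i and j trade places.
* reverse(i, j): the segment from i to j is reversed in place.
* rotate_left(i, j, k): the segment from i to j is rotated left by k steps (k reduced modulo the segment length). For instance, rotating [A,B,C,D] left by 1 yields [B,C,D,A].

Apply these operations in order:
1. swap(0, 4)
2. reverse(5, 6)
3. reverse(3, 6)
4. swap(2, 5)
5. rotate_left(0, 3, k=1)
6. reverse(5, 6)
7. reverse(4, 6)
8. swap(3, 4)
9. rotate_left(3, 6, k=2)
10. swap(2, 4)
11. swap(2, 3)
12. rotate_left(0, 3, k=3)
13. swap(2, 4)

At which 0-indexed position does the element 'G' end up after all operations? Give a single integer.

After 1 (swap(0, 4)): [C, E, F, B, G, D, A]
After 2 (reverse(5, 6)): [C, E, F, B, G, A, D]
After 3 (reverse(3, 6)): [C, E, F, D, A, G, B]
After 4 (swap(2, 5)): [C, E, G, D, A, F, B]
After 5 (rotate_left(0, 3, k=1)): [E, G, D, C, A, F, B]
After 6 (reverse(5, 6)): [E, G, D, C, A, B, F]
After 7 (reverse(4, 6)): [E, G, D, C, F, B, A]
After 8 (swap(3, 4)): [E, G, D, F, C, B, A]
After 9 (rotate_left(3, 6, k=2)): [E, G, D, B, A, F, C]
After 10 (swap(2, 4)): [E, G, A, B, D, F, C]
After 11 (swap(2, 3)): [E, G, B, A, D, F, C]
After 12 (rotate_left(0, 3, k=3)): [A, E, G, B, D, F, C]
After 13 (swap(2, 4)): [A, E, D, B, G, F, C]

Answer: 4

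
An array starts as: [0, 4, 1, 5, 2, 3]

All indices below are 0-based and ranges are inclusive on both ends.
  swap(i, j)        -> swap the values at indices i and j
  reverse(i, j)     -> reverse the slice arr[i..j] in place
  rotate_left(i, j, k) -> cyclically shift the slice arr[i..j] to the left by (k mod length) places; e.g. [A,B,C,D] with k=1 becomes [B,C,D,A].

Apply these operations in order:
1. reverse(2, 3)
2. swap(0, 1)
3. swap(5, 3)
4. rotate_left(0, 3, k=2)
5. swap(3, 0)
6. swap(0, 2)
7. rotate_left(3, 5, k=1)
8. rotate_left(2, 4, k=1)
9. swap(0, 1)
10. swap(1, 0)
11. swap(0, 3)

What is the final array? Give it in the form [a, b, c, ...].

Answer: [1, 3, 2, 4, 0, 5]

Derivation:
After 1 (reverse(2, 3)): [0, 4, 5, 1, 2, 3]
After 2 (swap(0, 1)): [4, 0, 5, 1, 2, 3]
After 3 (swap(5, 3)): [4, 0, 5, 3, 2, 1]
After 4 (rotate_left(0, 3, k=2)): [5, 3, 4, 0, 2, 1]
After 5 (swap(3, 0)): [0, 3, 4, 5, 2, 1]
After 6 (swap(0, 2)): [4, 3, 0, 5, 2, 1]
After 7 (rotate_left(3, 5, k=1)): [4, 3, 0, 2, 1, 5]
After 8 (rotate_left(2, 4, k=1)): [4, 3, 2, 1, 0, 5]
After 9 (swap(0, 1)): [3, 4, 2, 1, 0, 5]
After 10 (swap(1, 0)): [4, 3, 2, 1, 0, 5]
After 11 (swap(0, 3)): [1, 3, 2, 4, 0, 5]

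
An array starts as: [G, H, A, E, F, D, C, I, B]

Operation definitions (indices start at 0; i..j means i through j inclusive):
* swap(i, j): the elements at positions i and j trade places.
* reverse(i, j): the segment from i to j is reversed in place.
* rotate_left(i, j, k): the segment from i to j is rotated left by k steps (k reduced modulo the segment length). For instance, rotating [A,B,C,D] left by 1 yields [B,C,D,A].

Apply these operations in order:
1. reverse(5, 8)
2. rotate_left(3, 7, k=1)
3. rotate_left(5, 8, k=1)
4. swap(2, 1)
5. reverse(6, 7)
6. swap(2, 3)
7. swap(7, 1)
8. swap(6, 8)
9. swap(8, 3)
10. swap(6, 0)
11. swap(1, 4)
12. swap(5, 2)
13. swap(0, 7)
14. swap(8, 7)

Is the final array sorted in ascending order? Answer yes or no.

Answer: yes

Derivation:
After 1 (reverse(5, 8)): [G, H, A, E, F, B, I, C, D]
After 2 (rotate_left(3, 7, k=1)): [G, H, A, F, B, I, C, E, D]
After 3 (rotate_left(5, 8, k=1)): [G, H, A, F, B, C, E, D, I]
After 4 (swap(2, 1)): [G, A, H, F, B, C, E, D, I]
After 5 (reverse(6, 7)): [G, A, H, F, B, C, D, E, I]
After 6 (swap(2, 3)): [G, A, F, H, B, C, D, E, I]
After 7 (swap(7, 1)): [G, E, F, H, B, C, D, A, I]
After 8 (swap(6, 8)): [G, E, F, H, B, C, I, A, D]
After 9 (swap(8, 3)): [G, E, F, D, B, C, I, A, H]
After 10 (swap(6, 0)): [I, E, F, D, B, C, G, A, H]
After 11 (swap(1, 4)): [I, B, F, D, E, C, G, A, H]
After 12 (swap(5, 2)): [I, B, C, D, E, F, G, A, H]
After 13 (swap(0, 7)): [A, B, C, D, E, F, G, I, H]
After 14 (swap(8, 7)): [A, B, C, D, E, F, G, H, I]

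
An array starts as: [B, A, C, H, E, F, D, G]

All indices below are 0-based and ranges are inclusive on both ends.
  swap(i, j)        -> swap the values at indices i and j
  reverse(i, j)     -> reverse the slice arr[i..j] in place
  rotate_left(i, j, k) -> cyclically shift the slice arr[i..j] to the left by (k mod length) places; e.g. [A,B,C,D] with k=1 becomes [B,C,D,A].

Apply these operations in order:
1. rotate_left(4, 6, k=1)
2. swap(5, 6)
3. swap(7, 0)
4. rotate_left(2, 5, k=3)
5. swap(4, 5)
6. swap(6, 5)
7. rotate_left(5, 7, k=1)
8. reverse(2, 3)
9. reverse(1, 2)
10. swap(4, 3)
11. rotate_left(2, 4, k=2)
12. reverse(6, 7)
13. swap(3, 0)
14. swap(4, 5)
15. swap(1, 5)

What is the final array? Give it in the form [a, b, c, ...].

After 1 (rotate_left(4, 6, k=1)): [B, A, C, H, F, D, E, G]
After 2 (swap(5, 6)): [B, A, C, H, F, E, D, G]
After 3 (swap(7, 0)): [G, A, C, H, F, E, D, B]
After 4 (rotate_left(2, 5, k=3)): [G, A, E, C, H, F, D, B]
After 5 (swap(4, 5)): [G, A, E, C, F, H, D, B]
After 6 (swap(6, 5)): [G, A, E, C, F, D, H, B]
After 7 (rotate_left(5, 7, k=1)): [G, A, E, C, F, H, B, D]
After 8 (reverse(2, 3)): [G, A, C, E, F, H, B, D]
After 9 (reverse(1, 2)): [G, C, A, E, F, H, B, D]
After 10 (swap(4, 3)): [G, C, A, F, E, H, B, D]
After 11 (rotate_left(2, 4, k=2)): [G, C, E, A, F, H, B, D]
After 12 (reverse(6, 7)): [G, C, E, A, F, H, D, B]
After 13 (swap(3, 0)): [A, C, E, G, F, H, D, B]
After 14 (swap(4, 5)): [A, C, E, G, H, F, D, B]
After 15 (swap(1, 5)): [A, F, E, G, H, C, D, B]

Answer: [A, F, E, G, H, C, D, B]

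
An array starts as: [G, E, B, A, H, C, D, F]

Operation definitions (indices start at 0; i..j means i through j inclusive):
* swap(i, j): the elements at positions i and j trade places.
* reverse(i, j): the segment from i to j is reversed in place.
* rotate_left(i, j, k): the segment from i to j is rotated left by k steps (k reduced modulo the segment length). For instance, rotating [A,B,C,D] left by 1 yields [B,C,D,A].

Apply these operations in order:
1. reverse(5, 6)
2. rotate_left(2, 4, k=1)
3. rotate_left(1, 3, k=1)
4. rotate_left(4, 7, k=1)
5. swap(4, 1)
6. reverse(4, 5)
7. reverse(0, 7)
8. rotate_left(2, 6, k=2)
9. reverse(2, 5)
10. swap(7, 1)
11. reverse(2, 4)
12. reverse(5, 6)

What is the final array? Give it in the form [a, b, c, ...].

Answer: [B, G, H, D, A, C, E, F]

Derivation:
After 1 (reverse(5, 6)): [G, E, B, A, H, D, C, F]
After 2 (rotate_left(2, 4, k=1)): [G, E, A, H, B, D, C, F]
After 3 (rotate_left(1, 3, k=1)): [G, A, H, E, B, D, C, F]
After 4 (rotate_left(4, 7, k=1)): [G, A, H, E, D, C, F, B]
After 5 (swap(4, 1)): [G, D, H, E, A, C, F, B]
After 6 (reverse(4, 5)): [G, D, H, E, C, A, F, B]
After 7 (reverse(0, 7)): [B, F, A, C, E, H, D, G]
After 8 (rotate_left(2, 6, k=2)): [B, F, E, H, D, A, C, G]
After 9 (reverse(2, 5)): [B, F, A, D, H, E, C, G]
After 10 (swap(7, 1)): [B, G, A, D, H, E, C, F]
After 11 (reverse(2, 4)): [B, G, H, D, A, E, C, F]
After 12 (reverse(5, 6)): [B, G, H, D, A, C, E, F]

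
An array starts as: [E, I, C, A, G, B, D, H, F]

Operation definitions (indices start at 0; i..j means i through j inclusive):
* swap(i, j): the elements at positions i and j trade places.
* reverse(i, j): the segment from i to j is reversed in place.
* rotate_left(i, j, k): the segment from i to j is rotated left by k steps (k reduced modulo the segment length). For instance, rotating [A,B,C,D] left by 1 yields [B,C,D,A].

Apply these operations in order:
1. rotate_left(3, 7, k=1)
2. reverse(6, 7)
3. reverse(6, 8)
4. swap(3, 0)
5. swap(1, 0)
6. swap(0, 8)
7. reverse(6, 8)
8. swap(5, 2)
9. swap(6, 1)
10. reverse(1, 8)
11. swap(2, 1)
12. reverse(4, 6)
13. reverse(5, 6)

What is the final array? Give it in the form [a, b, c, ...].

After 1 (rotate_left(3, 7, k=1)): [E, I, C, G, B, D, H, A, F]
After 2 (reverse(6, 7)): [E, I, C, G, B, D, A, H, F]
After 3 (reverse(6, 8)): [E, I, C, G, B, D, F, H, A]
After 4 (swap(3, 0)): [G, I, C, E, B, D, F, H, A]
After 5 (swap(1, 0)): [I, G, C, E, B, D, F, H, A]
After 6 (swap(0, 8)): [A, G, C, E, B, D, F, H, I]
After 7 (reverse(6, 8)): [A, G, C, E, B, D, I, H, F]
After 8 (swap(5, 2)): [A, G, D, E, B, C, I, H, F]
After 9 (swap(6, 1)): [A, I, D, E, B, C, G, H, F]
After 10 (reverse(1, 8)): [A, F, H, G, C, B, E, D, I]
After 11 (swap(2, 1)): [A, H, F, G, C, B, E, D, I]
After 12 (reverse(4, 6)): [A, H, F, G, E, B, C, D, I]
After 13 (reverse(5, 6)): [A, H, F, G, E, C, B, D, I]

Answer: [A, H, F, G, E, C, B, D, I]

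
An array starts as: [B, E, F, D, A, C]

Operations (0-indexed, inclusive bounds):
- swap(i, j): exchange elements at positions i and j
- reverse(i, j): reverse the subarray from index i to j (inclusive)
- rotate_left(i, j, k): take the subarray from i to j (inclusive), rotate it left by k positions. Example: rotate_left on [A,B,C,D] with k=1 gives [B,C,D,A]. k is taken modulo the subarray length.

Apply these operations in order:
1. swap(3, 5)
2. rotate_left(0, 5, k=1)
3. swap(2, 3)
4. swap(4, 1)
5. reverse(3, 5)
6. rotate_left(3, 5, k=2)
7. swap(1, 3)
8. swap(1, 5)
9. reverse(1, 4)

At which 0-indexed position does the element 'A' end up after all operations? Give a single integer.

Answer: 3

Derivation:
After 1 (swap(3, 5)): [B, E, F, C, A, D]
After 2 (rotate_left(0, 5, k=1)): [E, F, C, A, D, B]
After 3 (swap(2, 3)): [E, F, A, C, D, B]
After 4 (swap(4, 1)): [E, D, A, C, F, B]
After 5 (reverse(3, 5)): [E, D, A, B, F, C]
After 6 (rotate_left(3, 5, k=2)): [E, D, A, C, B, F]
After 7 (swap(1, 3)): [E, C, A, D, B, F]
After 8 (swap(1, 5)): [E, F, A, D, B, C]
After 9 (reverse(1, 4)): [E, B, D, A, F, C]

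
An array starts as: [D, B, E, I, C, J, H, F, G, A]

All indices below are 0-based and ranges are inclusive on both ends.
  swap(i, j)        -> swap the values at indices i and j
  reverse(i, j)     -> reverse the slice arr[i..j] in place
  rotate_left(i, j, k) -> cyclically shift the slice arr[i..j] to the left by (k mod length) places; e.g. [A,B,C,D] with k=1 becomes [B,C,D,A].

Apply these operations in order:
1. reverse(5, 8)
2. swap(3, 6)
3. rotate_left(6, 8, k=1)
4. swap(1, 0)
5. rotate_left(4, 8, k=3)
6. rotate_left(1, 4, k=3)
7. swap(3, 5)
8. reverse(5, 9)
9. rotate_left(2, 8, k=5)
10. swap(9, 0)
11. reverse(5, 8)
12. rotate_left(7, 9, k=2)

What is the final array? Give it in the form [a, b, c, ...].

Answer: [E, J, G, C, D, H, A, B, F, I]

Derivation:
After 1 (reverse(5, 8)): [D, B, E, I, C, G, F, H, J, A]
After 2 (swap(3, 6)): [D, B, E, F, C, G, I, H, J, A]
After 3 (rotate_left(6, 8, k=1)): [D, B, E, F, C, G, H, J, I, A]
After 4 (swap(1, 0)): [B, D, E, F, C, G, H, J, I, A]
After 5 (rotate_left(4, 8, k=3)): [B, D, E, F, J, I, C, G, H, A]
After 6 (rotate_left(1, 4, k=3)): [B, J, D, E, F, I, C, G, H, A]
After 7 (swap(3, 5)): [B, J, D, I, F, E, C, G, H, A]
After 8 (reverse(5, 9)): [B, J, D, I, F, A, H, G, C, E]
After 9 (rotate_left(2, 8, k=5)): [B, J, G, C, D, I, F, A, H, E]
After 10 (swap(9, 0)): [E, J, G, C, D, I, F, A, H, B]
After 11 (reverse(5, 8)): [E, J, G, C, D, H, A, F, I, B]
After 12 (rotate_left(7, 9, k=2)): [E, J, G, C, D, H, A, B, F, I]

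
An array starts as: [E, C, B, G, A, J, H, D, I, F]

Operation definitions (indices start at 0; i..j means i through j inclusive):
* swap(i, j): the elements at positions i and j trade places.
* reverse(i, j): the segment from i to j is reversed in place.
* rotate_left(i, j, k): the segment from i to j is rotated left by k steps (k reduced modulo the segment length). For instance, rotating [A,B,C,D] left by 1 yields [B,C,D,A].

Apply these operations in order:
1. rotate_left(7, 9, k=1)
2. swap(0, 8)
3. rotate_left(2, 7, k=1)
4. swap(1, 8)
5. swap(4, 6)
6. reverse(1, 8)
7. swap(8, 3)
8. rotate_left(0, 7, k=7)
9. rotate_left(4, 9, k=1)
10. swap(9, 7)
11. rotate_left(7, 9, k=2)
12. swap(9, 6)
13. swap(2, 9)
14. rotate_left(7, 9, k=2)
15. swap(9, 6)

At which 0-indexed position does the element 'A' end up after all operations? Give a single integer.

Answer: 2

Derivation:
After 1 (rotate_left(7, 9, k=1)): [E, C, B, G, A, J, H, I, F, D]
After 2 (swap(0, 8)): [F, C, B, G, A, J, H, I, E, D]
After 3 (rotate_left(2, 7, k=1)): [F, C, G, A, J, H, I, B, E, D]
After 4 (swap(1, 8)): [F, E, G, A, J, H, I, B, C, D]
After 5 (swap(4, 6)): [F, E, G, A, I, H, J, B, C, D]
After 6 (reverse(1, 8)): [F, C, B, J, H, I, A, G, E, D]
After 7 (swap(8, 3)): [F, C, B, E, H, I, A, G, J, D]
After 8 (rotate_left(0, 7, k=7)): [G, F, C, B, E, H, I, A, J, D]
After 9 (rotate_left(4, 9, k=1)): [G, F, C, B, H, I, A, J, D, E]
After 10 (swap(9, 7)): [G, F, C, B, H, I, A, E, D, J]
After 11 (rotate_left(7, 9, k=2)): [G, F, C, B, H, I, A, J, E, D]
After 12 (swap(9, 6)): [G, F, C, B, H, I, D, J, E, A]
After 13 (swap(2, 9)): [G, F, A, B, H, I, D, J, E, C]
After 14 (rotate_left(7, 9, k=2)): [G, F, A, B, H, I, D, C, J, E]
After 15 (swap(9, 6)): [G, F, A, B, H, I, E, C, J, D]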